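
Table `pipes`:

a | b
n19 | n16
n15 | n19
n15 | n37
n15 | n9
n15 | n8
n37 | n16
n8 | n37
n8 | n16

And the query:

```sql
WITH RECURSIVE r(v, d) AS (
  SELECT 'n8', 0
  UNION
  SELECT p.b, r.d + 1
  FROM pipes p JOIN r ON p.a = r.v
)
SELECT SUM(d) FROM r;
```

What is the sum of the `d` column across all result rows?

4

Base: (n8, d=0).
Iteration 1: edges from {n8} -> (n16, d=1), (n37, d=1).
Iteration 2: edges from {n16,n37} -> (n16, d=2).
Iteration 3: no outgoing edges from {n16}; recursion stops.
SUM(d) = 0 + 1 + 1 + 2 = 4.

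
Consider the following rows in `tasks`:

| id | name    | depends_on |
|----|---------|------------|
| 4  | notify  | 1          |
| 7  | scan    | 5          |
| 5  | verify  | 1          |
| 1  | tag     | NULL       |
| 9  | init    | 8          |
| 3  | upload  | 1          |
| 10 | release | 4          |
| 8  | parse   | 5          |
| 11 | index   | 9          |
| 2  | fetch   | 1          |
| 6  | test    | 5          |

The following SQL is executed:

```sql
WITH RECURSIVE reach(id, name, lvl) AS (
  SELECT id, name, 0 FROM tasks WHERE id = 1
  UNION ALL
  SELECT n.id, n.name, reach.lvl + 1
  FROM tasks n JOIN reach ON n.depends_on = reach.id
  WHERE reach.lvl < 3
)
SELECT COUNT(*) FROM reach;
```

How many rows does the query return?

10

Base: id=1 (tag) at lvl 0.
Iteration 1: rows with depends_on in {1} -> fetch (id 2, lvl 1), upload (id 3, lvl 1), notify (id 4, lvl 1), verify (id 5, lvl 1).
Iteration 2: rows with depends_on in {2,3,4,5} -> test (id 6, lvl 2), scan (id 7, lvl 2), parse (id 8, lvl 2), release (id 10, lvl 2).
Iteration 3: rows with depends_on in {6,7,8,10} -> init (id 9, lvl 3).
Iteration 4: lvl < 3 fails for all current rows; recursion stops.
Total rows emitted: 10.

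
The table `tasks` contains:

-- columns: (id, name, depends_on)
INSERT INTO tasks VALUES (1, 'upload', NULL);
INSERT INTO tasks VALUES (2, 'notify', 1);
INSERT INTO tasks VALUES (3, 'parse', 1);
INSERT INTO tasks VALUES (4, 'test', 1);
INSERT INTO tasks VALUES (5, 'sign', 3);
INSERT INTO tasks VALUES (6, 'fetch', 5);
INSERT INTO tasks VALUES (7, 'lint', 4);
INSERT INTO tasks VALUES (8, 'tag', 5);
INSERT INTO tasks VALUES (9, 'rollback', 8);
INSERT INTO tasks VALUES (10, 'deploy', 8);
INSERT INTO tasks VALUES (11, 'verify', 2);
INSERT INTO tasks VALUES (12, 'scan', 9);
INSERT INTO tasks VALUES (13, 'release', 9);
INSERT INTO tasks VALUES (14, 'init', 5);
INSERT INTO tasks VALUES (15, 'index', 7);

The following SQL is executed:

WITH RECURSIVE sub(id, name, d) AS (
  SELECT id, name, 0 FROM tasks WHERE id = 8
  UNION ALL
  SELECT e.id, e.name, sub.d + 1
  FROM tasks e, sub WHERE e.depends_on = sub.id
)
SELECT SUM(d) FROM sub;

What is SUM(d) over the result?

6

Base: id=8 (tag) at d 0.
Iteration 1: rows with depends_on in {8} -> rollback (id 9, d 1), deploy (id 10, d 1).
Iteration 2: rows with depends_on in {9,10} -> scan (id 12, d 2), release (id 13, d 2).
Iteration 3: no rows with depends_on in {12,13}; recursion stops.
SUM(d) = 0 + 1 + 1 + 2 + 2 = 6.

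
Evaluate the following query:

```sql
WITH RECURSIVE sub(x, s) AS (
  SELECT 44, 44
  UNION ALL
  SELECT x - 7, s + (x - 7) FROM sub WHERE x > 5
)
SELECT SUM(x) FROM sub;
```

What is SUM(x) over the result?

161

Base: x=44, s=44.
Iteration 1: 44 > 5 holds -> x = 44 - 7 = 37, s = 44 + 37 = 81.
Iteration 2: 37 > 5 holds -> x = 37 - 7 = 30, s = 81 + 30 = 111.
Iteration 3: 30 > 5 holds -> x = 30 - 7 = 23, s = 111 + 23 = 134.
Iteration 4: 23 > 5 holds -> x = 23 - 7 = 16, s = 134 + 16 = 150.
Iteration 5: 16 > 5 holds -> x = 16 - 7 = 9, s = 150 + 9 = 159.
Iteration 6: 9 > 5 holds -> x = 9 - 7 = 2, s = 159 + 2 = 161.
Iteration 7: 2 > 5 fails; recursion stops.
SUM(x) = 44 + 37 + 30 + 23 + 16 + 9 + 2 = 161.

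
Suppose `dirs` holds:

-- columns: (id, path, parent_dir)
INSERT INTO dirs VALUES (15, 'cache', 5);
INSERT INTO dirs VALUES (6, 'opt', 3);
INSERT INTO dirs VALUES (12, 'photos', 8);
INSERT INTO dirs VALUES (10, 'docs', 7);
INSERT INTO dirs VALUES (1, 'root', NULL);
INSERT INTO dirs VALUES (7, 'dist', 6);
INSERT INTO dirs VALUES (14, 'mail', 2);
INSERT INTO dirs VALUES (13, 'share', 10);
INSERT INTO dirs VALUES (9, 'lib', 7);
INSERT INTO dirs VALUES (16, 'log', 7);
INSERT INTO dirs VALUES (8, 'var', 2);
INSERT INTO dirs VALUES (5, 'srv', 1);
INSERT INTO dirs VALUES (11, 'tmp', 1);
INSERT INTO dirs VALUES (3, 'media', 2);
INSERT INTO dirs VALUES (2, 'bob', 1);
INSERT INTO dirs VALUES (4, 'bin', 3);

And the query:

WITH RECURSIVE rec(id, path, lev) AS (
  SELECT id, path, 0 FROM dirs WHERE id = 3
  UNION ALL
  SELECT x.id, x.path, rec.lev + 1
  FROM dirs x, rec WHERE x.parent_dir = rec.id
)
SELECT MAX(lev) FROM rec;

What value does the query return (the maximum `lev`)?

Base: id=3 (media) at lev 0.
Iteration 1: rows with parent_dir in {3} -> bin (id 4, lev 1), opt (id 6, lev 1).
Iteration 2: rows with parent_dir in {4,6} -> dist (id 7, lev 2).
Iteration 3: rows with parent_dir in {7} -> lib (id 9, lev 3), docs (id 10, lev 3), log (id 16, lev 3).
Iteration 4: rows with parent_dir in {9,10,16} -> share (id 13, lev 4).
Iteration 5: no rows with parent_dir in {13}; recursion stops.
lev values: 0, 1, 1, 2, 3, 3, 3, 4; the maximum is 4.

4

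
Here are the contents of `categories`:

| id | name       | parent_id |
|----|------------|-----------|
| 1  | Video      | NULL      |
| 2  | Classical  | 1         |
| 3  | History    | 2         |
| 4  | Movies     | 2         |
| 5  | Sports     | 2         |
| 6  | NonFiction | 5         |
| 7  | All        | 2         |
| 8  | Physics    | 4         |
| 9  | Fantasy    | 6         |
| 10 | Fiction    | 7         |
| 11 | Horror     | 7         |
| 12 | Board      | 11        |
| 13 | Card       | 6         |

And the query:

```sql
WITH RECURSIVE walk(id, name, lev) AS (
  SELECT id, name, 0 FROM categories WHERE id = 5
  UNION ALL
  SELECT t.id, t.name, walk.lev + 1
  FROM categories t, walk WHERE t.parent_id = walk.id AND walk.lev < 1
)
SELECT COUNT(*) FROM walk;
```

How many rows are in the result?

2

Base: id=5 (Sports) at lev 0.
Iteration 1: rows with parent_id in {5} -> NonFiction (id 6, lev 1).
Iteration 2: lev < 1 fails for all current rows; recursion stops.
Total rows emitted: 2.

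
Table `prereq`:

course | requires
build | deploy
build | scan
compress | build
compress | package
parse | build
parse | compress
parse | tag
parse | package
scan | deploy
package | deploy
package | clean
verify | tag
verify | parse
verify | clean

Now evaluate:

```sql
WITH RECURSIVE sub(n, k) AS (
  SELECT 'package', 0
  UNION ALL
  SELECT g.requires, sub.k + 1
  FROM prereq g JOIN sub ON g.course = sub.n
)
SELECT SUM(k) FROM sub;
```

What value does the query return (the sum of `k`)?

Base: (package, k=0).
Iteration 1: edges from {package} -> (clean, k=1), (deploy, k=1).
Iteration 2: no outgoing edges from {clean,deploy}; recursion stops.
SUM(k) = 0 + 1 + 1 = 2.

2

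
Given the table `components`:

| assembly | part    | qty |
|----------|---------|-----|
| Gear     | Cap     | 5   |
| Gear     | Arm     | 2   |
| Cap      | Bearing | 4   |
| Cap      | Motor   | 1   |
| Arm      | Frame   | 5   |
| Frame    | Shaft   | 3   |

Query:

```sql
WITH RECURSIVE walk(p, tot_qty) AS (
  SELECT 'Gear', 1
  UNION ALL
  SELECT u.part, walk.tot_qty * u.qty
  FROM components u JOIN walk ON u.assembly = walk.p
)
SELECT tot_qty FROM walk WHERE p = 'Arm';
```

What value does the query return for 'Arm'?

2

Base: (Gear, tot_qty=1).
Iteration 1: components of {Gear} -> Arm = 1*2 = 2, Cap = 1*5 = 5.
Iteration 2: components of {Arm,Cap} -> Bearing = 5*4 = 20, Frame = 2*5 = 10, Motor = 5*1 = 5.
Iteration 3: components of {Bearing,Frame,Motor} -> Shaft = 10*3 = 30.
Iteration 4: no further components; recursion stops.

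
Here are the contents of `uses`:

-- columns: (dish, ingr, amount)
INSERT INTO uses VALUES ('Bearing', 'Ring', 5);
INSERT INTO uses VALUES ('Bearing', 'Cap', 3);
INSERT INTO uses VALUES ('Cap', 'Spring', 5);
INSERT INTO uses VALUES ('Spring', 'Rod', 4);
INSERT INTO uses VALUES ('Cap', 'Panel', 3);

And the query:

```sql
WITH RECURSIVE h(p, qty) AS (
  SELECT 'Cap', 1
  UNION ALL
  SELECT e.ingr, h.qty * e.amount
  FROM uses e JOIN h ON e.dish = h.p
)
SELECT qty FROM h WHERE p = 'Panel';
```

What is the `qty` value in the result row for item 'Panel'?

Base: (Cap, qty=1).
Iteration 1: components of {Cap} -> Panel = 1*3 = 3, Spring = 1*5 = 5.
Iteration 2: components of {Panel,Spring} -> Rod = 5*4 = 20.
Iteration 3: no further components; recursion stops.

3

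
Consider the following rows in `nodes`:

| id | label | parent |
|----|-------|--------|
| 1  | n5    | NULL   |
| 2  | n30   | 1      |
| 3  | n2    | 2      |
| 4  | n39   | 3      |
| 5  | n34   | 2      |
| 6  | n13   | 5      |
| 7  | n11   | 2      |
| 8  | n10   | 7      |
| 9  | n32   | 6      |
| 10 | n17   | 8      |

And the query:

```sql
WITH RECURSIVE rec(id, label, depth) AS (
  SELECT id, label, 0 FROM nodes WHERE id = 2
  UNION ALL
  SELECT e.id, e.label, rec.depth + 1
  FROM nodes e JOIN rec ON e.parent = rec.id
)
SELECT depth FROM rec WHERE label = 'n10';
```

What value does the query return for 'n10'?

2

Base: id=2 (n30) at depth 0.
Iteration 1: rows with parent in {2} -> n2 (id 3, depth 1), n34 (id 5, depth 1), n11 (id 7, depth 1).
Iteration 2: rows with parent in {3,5,7} -> n39 (id 4, depth 2), n13 (id 6, depth 2), n10 (id 8, depth 2).
Iteration 3: rows with parent in {4,6,8} -> n32 (id 9, depth 3), n17 (id 10, depth 3).
Iteration 4: no rows with parent in {9,10}; recursion stops.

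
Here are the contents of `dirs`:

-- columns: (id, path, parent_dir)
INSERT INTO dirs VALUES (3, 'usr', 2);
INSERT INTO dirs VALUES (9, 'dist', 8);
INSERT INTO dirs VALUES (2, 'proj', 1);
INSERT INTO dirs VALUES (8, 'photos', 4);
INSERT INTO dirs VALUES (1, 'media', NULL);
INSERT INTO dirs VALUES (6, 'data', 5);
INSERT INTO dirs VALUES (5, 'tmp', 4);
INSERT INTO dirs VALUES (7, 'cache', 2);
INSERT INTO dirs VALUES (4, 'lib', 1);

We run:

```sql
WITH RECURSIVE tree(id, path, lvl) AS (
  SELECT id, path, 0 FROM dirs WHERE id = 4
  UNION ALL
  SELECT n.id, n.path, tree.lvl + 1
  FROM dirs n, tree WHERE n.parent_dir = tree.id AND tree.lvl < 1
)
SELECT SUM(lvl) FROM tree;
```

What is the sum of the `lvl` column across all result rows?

Base: id=4 (lib) at lvl 0.
Iteration 1: rows with parent_dir in {4} -> tmp (id 5, lvl 1), photos (id 8, lvl 1).
Iteration 2: lvl < 1 fails for all current rows; recursion stops.
SUM(lvl) = 0 + 1 + 1 = 2.

2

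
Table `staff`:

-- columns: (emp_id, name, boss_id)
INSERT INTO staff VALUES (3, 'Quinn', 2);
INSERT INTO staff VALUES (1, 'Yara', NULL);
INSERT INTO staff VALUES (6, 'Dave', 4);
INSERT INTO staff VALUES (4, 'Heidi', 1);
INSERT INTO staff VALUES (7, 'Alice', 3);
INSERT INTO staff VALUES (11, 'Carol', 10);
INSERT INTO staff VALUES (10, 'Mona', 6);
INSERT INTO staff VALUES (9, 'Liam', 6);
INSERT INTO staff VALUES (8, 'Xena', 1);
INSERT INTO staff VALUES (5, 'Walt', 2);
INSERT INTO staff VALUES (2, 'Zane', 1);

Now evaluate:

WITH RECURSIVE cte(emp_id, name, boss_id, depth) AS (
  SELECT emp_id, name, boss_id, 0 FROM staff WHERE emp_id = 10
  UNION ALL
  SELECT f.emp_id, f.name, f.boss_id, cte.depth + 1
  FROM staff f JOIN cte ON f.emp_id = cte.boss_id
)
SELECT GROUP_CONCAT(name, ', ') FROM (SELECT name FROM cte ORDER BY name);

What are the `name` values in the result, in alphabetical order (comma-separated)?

Base: emp_id=10 (Mona), boss_id=6, depth 0.
Iteration 1: join on emp_id=6 -> Dave (id 6, boss_id=4, depth 1).
Iteration 2: join on emp_id=4 -> Heidi (id 4, boss_id=1, depth 2).
Iteration 3: join on emp_id=1 -> Yara (id 1, boss_id=NULL, depth 3).
Iteration 4: boss_id is NULL; no match; recursion stops.

Dave, Heidi, Mona, Yara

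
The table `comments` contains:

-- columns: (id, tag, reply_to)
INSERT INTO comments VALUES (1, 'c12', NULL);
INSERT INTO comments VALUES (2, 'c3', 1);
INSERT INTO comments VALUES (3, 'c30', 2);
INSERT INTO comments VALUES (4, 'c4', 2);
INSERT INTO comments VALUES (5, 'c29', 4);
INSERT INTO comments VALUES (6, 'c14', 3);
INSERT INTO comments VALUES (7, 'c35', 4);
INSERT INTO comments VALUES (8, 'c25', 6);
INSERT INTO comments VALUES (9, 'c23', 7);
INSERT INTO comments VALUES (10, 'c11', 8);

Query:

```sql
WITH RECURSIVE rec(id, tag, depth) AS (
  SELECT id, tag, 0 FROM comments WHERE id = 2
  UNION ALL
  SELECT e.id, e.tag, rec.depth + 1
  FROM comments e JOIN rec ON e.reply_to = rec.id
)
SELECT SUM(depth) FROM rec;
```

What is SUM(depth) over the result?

Base: id=2 (c3) at depth 0.
Iteration 1: rows with reply_to in {2} -> c30 (id 3, depth 1), c4 (id 4, depth 1).
Iteration 2: rows with reply_to in {3,4} -> c29 (id 5, depth 2), c14 (id 6, depth 2), c35 (id 7, depth 2).
Iteration 3: rows with reply_to in {5,6,7} -> c25 (id 8, depth 3), c23 (id 9, depth 3).
Iteration 4: rows with reply_to in {8,9} -> c11 (id 10, depth 4).
Iteration 5: no rows with reply_to in {10}; recursion stops.
SUM(depth) = 0 + 1 + 1 + 2 + 2 + 2 + 3 + 3 + 4 = 18.

18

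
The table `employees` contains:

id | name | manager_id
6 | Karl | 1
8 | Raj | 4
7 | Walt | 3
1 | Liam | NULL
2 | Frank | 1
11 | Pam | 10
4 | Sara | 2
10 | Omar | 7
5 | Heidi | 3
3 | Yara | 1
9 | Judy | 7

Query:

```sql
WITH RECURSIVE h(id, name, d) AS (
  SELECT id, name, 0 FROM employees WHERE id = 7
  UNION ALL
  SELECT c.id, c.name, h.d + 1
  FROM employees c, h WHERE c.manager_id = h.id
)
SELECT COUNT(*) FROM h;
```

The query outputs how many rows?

4

Base: id=7 (Walt) at d 0.
Iteration 1: rows with manager_id in {7} -> Judy (id 9, d 1), Omar (id 10, d 1).
Iteration 2: rows with manager_id in {9,10} -> Pam (id 11, d 2).
Iteration 3: no rows with manager_id in {11}; recursion stops.
Total rows emitted: 4.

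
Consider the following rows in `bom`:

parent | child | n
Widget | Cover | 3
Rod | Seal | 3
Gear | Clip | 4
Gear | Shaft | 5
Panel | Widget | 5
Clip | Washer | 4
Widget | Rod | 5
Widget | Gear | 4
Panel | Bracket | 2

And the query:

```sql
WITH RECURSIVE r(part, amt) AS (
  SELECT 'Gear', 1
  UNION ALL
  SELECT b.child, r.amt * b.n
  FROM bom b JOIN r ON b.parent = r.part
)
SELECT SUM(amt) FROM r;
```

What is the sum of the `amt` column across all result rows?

Base: (Gear, amt=1).
Iteration 1: components of {Gear} -> Clip = 1*4 = 4, Shaft = 1*5 = 5.
Iteration 2: components of {Clip,Shaft} -> Washer = 4*4 = 16.
Iteration 3: no further components; recursion stops.
SUM(amt) = 1 + 5 + 4 + 16 = 26.

26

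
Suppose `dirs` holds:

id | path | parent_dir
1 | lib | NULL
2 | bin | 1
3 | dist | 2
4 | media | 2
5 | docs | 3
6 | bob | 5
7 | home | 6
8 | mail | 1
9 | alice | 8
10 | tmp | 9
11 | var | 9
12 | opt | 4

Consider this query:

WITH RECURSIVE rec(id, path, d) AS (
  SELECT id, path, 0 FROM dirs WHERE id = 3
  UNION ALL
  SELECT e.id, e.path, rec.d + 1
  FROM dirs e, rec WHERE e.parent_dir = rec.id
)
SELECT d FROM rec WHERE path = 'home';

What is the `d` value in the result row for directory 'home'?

Base: id=3 (dist) at d 0.
Iteration 1: rows with parent_dir in {3} -> docs (id 5, d 1).
Iteration 2: rows with parent_dir in {5} -> bob (id 6, d 2).
Iteration 3: rows with parent_dir in {6} -> home (id 7, d 3).
Iteration 4: no rows with parent_dir in {7}; recursion stops.

3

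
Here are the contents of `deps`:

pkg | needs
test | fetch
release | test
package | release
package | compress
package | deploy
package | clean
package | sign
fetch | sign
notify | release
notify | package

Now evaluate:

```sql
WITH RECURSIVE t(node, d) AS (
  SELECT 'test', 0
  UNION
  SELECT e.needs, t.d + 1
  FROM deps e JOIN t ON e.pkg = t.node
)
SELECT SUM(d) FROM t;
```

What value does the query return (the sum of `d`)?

3

Base: (test, d=0).
Iteration 1: edges from {test} -> (fetch, d=1).
Iteration 2: edges from {fetch} -> (sign, d=2).
Iteration 3: no outgoing edges from {sign}; recursion stops.
SUM(d) = 0 + 1 + 2 = 3.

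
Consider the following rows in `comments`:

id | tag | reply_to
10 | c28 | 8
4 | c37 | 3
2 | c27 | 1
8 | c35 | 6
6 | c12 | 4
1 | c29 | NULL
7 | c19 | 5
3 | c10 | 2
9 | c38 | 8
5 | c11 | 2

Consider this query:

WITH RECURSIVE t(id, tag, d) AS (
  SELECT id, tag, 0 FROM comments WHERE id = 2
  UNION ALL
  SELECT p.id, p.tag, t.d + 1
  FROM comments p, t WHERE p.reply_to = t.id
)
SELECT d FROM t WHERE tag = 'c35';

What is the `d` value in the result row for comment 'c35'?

Base: id=2 (c27) at d 0.
Iteration 1: rows with reply_to in {2} -> c10 (id 3, d 1), c11 (id 5, d 1).
Iteration 2: rows with reply_to in {3,5} -> c37 (id 4, d 2), c19 (id 7, d 2).
Iteration 3: rows with reply_to in {4,7} -> c12 (id 6, d 3).
Iteration 4: rows with reply_to in {6} -> c35 (id 8, d 4).
Iteration 5: rows with reply_to in {8} -> c38 (id 9, d 5), c28 (id 10, d 5).
Iteration 6: no rows with reply_to in {9,10}; recursion stops.

4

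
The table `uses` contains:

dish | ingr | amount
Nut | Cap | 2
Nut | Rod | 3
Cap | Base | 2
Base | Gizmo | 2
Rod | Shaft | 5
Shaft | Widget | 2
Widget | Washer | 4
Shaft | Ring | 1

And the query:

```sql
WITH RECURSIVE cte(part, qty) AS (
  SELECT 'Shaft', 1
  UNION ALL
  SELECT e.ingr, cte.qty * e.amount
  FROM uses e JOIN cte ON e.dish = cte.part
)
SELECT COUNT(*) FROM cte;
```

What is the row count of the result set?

Base: (Shaft, qty=1).
Iteration 1: components of {Shaft} -> Ring = 1*1 = 1, Widget = 1*2 = 2.
Iteration 2: components of {Ring,Widget} -> Washer = 2*4 = 8.
Iteration 3: no further components; recursion stops.
Total rows emitted: 4.

4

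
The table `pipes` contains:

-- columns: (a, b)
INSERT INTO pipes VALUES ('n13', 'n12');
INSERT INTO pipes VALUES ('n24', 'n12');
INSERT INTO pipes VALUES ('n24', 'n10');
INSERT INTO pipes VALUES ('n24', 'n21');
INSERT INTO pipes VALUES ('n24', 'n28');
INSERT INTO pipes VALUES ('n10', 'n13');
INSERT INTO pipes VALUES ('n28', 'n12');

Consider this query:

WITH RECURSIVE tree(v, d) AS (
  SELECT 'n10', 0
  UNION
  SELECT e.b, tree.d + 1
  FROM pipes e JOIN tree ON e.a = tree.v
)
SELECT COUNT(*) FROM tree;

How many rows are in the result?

Base: (n10, d=0).
Iteration 1: edges from {n10} -> (n13, d=1).
Iteration 2: edges from {n13} -> (n12, d=2).
Iteration 3: no outgoing edges from {n12}; recursion stops.
Total rows emitted: 3.

3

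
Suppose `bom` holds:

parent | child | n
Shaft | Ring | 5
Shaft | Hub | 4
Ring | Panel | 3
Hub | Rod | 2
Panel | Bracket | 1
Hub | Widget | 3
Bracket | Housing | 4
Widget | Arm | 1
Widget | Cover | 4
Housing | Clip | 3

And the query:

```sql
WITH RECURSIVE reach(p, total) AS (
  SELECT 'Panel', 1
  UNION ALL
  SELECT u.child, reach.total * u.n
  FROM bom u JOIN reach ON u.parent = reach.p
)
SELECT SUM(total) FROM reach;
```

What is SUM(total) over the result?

18

Base: (Panel, total=1).
Iteration 1: components of {Panel} -> Bracket = 1*1 = 1.
Iteration 2: components of {Bracket} -> Housing = 1*4 = 4.
Iteration 3: components of {Housing} -> Clip = 4*3 = 12.
Iteration 4: no further components; recursion stops.
SUM(total) = 1 + 1 + 4 + 12 = 18.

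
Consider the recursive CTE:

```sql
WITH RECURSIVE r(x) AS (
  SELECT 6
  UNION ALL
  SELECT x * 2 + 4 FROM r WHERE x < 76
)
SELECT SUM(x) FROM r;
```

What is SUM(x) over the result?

Base: x=6.
Iteration 1: 6 < 76 holds -> x = 6 * 2 + 4 = 16.
Iteration 2: 16 < 76 holds -> x = 16 * 2 + 4 = 36.
Iteration 3: 36 < 76 holds -> x = 36 * 2 + 4 = 76.
Iteration 4: 76 < 76 fails; recursion stops.
SUM(x) = 6 + 16 + 36 + 76 = 134.

134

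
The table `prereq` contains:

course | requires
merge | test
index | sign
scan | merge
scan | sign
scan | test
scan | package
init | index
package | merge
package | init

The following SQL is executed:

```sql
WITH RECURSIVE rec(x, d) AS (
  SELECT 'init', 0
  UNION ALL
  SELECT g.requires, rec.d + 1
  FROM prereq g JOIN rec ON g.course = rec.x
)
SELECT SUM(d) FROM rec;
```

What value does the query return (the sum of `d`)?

3

Base: (init, d=0).
Iteration 1: edges from {init} -> (index, d=1).
Iteration 2: edges from {index} -> (sign, d=2).
Iteration 3: no outgoing edges from {sign}; recursion stops.
SUM(d) = 0 + 1 + 2 = 3.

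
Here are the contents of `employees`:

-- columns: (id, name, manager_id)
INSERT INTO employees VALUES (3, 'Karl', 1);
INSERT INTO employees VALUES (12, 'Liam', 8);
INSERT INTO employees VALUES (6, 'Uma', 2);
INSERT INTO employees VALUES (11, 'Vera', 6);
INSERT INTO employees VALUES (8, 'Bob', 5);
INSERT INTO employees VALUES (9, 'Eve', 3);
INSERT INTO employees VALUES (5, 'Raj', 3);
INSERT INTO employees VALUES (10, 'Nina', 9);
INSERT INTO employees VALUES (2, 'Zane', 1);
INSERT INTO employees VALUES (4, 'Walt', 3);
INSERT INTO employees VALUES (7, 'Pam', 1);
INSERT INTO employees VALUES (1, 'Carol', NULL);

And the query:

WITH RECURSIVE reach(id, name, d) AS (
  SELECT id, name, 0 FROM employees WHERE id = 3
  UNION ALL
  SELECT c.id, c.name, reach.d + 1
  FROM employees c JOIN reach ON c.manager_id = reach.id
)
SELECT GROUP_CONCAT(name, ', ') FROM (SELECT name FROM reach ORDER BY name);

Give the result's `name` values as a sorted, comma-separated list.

Base: id=3 (Karl) at d 0.
Iteration 1: rows with manager_id in {3} -> Walt (id 4, d 1), Raj (id 5, d 1), Eve (id 9, d 1).
Iteration 2: rows with manager_id in {4,5,9} -> Bob (id 8, d 2), Nina (id 10, d 2).
Iteration 3: rows with manager_id in {8,10} -> Liam (id 12, d 3).
Iteration 4: no rows with manager_id in {12}; recursion stops.

Bob, Eve, Karl, Liam, Nina, Raj, Walt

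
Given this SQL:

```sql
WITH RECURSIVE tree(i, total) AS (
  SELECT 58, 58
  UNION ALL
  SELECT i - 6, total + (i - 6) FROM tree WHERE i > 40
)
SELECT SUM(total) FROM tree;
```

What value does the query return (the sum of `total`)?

520

Base: i=58, total=58.
Iteration 1: 58 > 40 holds -> i = 58 - 6 = 52, total = 58 + 52 = 110.
Iteration 2: 52 > 40 holds -> i = 52 - 6 = 46, total = 110 + 46 = 156.
Iteration 3: 46 > 40 holds -> i = 46 - 6 = 40, total = 156 + 40 = 196.
Iteration 4: 40 > 40 fails; recursion stops.
SUM(total) = 58 + 110 + 156 + 196 = 520.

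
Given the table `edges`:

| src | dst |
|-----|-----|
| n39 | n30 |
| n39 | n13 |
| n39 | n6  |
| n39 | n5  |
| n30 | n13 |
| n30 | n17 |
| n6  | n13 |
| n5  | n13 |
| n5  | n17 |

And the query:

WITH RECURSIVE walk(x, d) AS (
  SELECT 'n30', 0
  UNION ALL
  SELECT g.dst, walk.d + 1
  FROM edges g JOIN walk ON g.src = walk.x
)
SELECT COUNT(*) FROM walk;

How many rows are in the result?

3

Base: (n30, d=0).
Iteration 1: edges from {n30} -> (n13, d=1), (n17, d=1).
Iteration 2: no outgoing edges from {n13,n17}; recursion stops.
Total rows emitted: 3.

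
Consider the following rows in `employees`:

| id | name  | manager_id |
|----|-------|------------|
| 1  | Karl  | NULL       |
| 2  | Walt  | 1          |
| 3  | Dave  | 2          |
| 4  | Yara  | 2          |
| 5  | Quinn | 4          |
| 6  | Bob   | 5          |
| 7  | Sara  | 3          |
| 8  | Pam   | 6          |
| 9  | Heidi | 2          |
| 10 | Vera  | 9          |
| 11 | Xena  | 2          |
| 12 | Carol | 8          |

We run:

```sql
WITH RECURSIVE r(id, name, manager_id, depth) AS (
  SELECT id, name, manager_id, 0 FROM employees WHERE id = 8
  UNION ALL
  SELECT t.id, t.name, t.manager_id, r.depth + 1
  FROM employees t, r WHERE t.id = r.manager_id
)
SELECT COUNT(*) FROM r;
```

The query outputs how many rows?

6

Base: id=8 (Pam), manager_id=6, depth 0.
Iteration 1: join on id=6 -> Bob (id 6, manager_id=5, depth 1).
Iteration 2: join on id=5 -> Quinn (id 5, manager_id=4, depth 2).
Iteration 3: join on id=4 -> Yara (id 4, manager_id=2, depth 3).
Iteration 4: join on id=2 -> Walt (id 2, manager_id=1, depth 4).
Iteration 5: join on id=1 -> Karl (id 1, manager_id=NULL, depth 5).
Iteration 6: manager_id is NULL; no match; recursion stops.
Total rows emitted: 6.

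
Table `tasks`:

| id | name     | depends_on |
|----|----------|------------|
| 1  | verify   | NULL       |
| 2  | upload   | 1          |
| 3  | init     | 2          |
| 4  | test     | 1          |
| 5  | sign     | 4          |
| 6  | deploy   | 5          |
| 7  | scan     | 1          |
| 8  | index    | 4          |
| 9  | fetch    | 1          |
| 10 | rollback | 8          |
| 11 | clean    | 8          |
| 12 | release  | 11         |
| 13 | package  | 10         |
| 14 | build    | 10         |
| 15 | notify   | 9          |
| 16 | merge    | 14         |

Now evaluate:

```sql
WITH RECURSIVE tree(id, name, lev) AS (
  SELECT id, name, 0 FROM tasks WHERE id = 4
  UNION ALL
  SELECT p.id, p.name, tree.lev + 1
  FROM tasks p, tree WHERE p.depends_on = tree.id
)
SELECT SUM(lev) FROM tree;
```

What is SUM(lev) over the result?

21

Base: id=4 (test) at lev 0.
Iteration 1: rows with depends_on in {4} -> sign (id 5, lev 1), index (id 8, lev 1).
Iteration 2: rows with depends_on in {5,8} -> deploy (id 6, lev 2), rollback (id 10, lev 2), clean (id 11, lev 2).
Iteration 3: rows with depends_on in {6,10,11} -> release (id 12, lev 3), package (id 13, lev 3), build (id 14, lev 3).
Iteration 4: rows with depends_on in {12,13,14} -> merge (id 16, lev 4).
Iteration 5: no rows with depends_on in {16}; recursion stops.
SUM(lev) = 0 + 1 + 1 + 2 + 2 + 2 + 3 + 3 + 3 + 4 = 21.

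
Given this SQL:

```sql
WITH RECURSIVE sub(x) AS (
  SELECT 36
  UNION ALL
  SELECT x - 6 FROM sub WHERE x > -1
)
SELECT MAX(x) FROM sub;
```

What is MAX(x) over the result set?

36

Base: x=36.
Iteration 1: 36 > -1 holds -> x = 36 - 6 = 30.
Iteration 2: 30 > -1 holds -> x = 30 - 6 = 24.
Iteration 3: 24 > -1 holds -> x = 24 - 6 = 18.
Iteration 4: 18 > -1 holds -> x = 18 - 6 = 12.
Iteration 5: 12 > -1 holds -> x = 12 - 6 = 6.
Iteration 6: 6 > -1 holds -> x = 6 - 6 = 0.
Iteration 7: 0 > -1 holds -> x = 0 - 6 = -6.
Iteration 8: -6 > -1 fails; recursion stops.
x values: 36, 30, 24, 18, 12, 6, 0, -6; the maximum is 36.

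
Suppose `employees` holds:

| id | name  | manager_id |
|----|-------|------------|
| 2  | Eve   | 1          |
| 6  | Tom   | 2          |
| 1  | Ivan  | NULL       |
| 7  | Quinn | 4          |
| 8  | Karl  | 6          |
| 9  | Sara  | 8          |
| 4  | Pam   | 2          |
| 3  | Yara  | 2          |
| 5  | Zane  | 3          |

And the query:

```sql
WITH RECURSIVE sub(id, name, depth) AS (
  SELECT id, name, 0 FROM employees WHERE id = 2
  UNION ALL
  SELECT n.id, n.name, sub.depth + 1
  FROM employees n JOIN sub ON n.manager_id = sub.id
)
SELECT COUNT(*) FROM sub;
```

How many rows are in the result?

Base: id=2 (Eve) at depth 0.
Iteration 1: rows with manager_id in {2} -> Yara (id 3, depth 1), Pam (id 4, depth 1), Tom (id 6, depth 1).
Iteration 2: rows with manager_id in {3,4,6} -> Zane (id 5, depth 2), Quinn (id 7, depth 2), Karl (id 8, depth 2).
Iteration 3: rows with manager_id in {5,7,8} -> Sara (id 9, depth 3).
Iteration 4: no rows with manager_id in {9}; recursion stops.
Total rows emitted: 8.

8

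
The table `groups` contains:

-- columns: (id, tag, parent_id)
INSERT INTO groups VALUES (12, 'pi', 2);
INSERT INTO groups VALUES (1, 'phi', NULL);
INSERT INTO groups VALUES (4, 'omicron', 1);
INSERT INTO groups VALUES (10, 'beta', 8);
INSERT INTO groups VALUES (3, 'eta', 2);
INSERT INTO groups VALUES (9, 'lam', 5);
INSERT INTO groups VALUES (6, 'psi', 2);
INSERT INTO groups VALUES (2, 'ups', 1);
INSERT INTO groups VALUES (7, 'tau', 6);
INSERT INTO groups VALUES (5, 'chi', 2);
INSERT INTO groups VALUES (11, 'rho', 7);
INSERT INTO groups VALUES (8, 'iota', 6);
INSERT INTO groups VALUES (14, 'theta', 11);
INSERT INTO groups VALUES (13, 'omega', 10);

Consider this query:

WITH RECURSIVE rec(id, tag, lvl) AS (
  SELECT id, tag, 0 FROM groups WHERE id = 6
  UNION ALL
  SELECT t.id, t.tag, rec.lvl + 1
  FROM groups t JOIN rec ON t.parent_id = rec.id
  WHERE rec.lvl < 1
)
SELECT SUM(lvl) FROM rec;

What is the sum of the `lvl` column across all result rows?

2

Base: id=6 (psi) at lvl 0.
Iteration 1: rows with parent_id in {6} -> tau (id 7, lvl 1), iota (id 8, lvl 1).
Iteration 2: lvl < 1 fails for all current rows; recursion stops.
SUM(lvl) = 0 + 1 + 1 = 2.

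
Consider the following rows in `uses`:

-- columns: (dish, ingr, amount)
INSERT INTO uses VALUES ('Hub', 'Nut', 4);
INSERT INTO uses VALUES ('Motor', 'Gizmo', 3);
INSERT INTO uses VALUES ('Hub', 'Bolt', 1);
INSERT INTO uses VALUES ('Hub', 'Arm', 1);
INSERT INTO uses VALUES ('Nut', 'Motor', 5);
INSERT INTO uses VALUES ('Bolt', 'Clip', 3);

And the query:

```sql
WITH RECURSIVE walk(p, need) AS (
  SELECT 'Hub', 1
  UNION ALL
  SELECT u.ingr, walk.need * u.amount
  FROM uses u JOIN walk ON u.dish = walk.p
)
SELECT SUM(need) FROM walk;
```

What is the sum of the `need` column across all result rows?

Base: (Hub, need=1).
Iteration 1: components of {Hub} -> Arm = 1*1 = 1, Bolt = 1*1 = 1, Nut = 1*4 = 4.
Iteration 2: components of {Arm,Bolt,Nut} -> Clip = 1*3 = 3, Motor = 4*5 = 20.
Iteration 3: components of {Clip,Motor} -> Gizmo = 20*3 = 60.
Iteration 4: no further components; recursion stops.
SUM(need) = 1 + 1 + 4 + 1 + 3 + 20 + 60 = 90.

90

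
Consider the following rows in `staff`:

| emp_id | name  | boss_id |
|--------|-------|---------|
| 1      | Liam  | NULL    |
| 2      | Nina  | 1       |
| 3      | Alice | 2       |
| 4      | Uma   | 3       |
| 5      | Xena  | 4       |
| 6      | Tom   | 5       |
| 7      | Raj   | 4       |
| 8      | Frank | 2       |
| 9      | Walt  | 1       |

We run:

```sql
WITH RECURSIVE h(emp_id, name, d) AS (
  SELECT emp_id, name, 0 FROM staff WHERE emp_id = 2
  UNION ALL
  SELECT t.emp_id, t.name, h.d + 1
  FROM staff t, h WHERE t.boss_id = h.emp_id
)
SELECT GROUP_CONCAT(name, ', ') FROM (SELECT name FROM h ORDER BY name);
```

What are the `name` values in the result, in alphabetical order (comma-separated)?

Base: emp_id=2 (Nina) at d 0.
Iteration 1: rows with boss_id in {2} -> Alice (id 3, d 1), Frank (id 8, d 1).
Iteration 2: rows with boss_id in {3,8} -> Uma (id 4, d 2).
Iteration 3: rows with boss_id in {4} -> Xena (id 5, d 3), Raj (id 7, d 3).
Iteration 4: rows with boss_id in {5,7} -> Tom (id 6, d 4).
Iteration 5: no rows with boss_id in {6}; recursion stops.

Alice, Frank, Nina, Raj, Tom, Uma, Xena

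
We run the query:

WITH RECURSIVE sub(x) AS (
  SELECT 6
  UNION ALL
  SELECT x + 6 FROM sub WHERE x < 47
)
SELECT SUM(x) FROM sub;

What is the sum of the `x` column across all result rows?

Base: x=6.
Iteration 1: 6 < 47 holds -> x = 6 + 6 = 12.
Iteration 2: 12 < 47 holds -> x = 12 + 6 = 18.
Iteration 3: 18 < 47 holds -> x = 18 + 6 = 24.
Iteration 4: 24 < 47 holds -> x = 24 + 6 = 30.
Iteration 5: 30 < 47 holds -> x = 30 + 6 = 36.
Iteration 6: 36 < 47 holds -> x = 36 + 6 = 42.
Iteration 7: 42 < 47 holds -> x = 42 + 6 = 48.
Iteration 8: 48 < 47 fails; recursion stops.
SUM(x) = 6 + 12 + 18 + 24 + 30 + 36 + 42 + 48 = 216.

216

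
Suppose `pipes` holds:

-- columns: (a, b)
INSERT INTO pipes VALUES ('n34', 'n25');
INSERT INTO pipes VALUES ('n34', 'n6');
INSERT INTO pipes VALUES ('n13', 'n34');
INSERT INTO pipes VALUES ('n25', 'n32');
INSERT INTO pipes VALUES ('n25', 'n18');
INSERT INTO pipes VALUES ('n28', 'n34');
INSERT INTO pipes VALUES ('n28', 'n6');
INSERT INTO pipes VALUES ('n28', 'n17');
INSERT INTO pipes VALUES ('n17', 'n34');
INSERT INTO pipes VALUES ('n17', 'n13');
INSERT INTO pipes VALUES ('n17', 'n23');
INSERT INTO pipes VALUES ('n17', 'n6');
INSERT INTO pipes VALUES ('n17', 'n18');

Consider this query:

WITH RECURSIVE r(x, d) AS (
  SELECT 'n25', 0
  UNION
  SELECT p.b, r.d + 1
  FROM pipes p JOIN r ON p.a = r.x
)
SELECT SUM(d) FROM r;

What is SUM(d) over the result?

2

Base: (n25, d=0).
Iteration 1: edges from {n25} -> (n18, d=1), (n32, d=1).
Iteration 2: no outgoing edges from {n18,n32}; recursion stops.
SUM(d) = 0 + 1 + 1 = 2.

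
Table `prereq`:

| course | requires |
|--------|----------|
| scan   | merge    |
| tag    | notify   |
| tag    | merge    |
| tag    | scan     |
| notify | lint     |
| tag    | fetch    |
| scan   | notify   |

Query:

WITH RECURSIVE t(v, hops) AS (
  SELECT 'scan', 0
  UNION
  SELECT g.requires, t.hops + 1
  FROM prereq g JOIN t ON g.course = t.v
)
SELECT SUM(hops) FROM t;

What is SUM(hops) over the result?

Base: (scan, hops=0).
Iteration 1: edges from {scan} -> (merge, hops=1), (notify, hops=1).
Iteration 2: edges from {merge,notify} -> (lint, hops=2).
Iteration 3: no outgoing edges from {lint}; recursion stops.
SUM(hops) = 0 + 1 + 1 + 2 = 4.

4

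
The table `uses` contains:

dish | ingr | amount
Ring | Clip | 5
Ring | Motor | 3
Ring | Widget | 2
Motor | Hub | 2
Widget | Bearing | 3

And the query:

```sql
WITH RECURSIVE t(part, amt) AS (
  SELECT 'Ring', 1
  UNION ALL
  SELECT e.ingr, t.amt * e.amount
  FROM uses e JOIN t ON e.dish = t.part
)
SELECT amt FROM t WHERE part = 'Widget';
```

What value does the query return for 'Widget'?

2

Base: (Ring, amt=1).
Iteration 1: components of {Ring} -> Clip = 1*5 = 5, Motor = 1*3 = 3, Widget = 1*2 = 2.
Iteration 2: components of {Clip,Motor,Widget} -> Bearing = 2*3 = 6, Hub = 3*2 = 6.
Iteration 3: no further components; recursion stops.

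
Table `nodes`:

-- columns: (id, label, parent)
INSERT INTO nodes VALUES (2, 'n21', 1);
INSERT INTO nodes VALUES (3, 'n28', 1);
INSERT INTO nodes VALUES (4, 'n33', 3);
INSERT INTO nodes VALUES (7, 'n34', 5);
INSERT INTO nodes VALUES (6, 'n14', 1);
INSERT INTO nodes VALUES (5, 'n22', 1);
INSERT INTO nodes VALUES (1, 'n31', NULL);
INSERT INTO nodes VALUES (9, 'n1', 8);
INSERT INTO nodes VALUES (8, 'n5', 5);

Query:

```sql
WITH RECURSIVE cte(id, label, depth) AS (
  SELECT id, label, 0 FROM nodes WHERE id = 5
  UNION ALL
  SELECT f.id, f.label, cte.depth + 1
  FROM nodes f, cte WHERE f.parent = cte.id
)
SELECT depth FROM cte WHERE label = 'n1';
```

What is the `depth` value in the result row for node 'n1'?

Base: id=5 (n22) at depth 0.
Iteration 1: rows with parent in {5} -> n34 (id 7, depth 1), n5 (id 8, depth 1).
Iteration 2: rows with parent in {7,8} -> n1 (id 9, depth 2).
Iteration 3: no rows with parent in {9}; recursion stops.

2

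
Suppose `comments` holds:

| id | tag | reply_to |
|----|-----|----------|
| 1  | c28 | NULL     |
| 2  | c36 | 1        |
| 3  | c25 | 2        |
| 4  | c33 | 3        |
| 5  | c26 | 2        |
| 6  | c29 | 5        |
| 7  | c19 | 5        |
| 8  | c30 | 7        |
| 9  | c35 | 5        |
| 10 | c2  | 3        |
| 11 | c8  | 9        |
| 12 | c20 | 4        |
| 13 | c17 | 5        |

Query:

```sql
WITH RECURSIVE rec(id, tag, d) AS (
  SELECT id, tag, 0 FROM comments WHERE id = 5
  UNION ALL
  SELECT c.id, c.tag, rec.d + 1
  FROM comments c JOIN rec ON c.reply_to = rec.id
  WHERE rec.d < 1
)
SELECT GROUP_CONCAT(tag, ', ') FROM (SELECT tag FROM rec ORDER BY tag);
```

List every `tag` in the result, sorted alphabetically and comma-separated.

Base: id=5 (c26) at d 0.
Iteration 1: rows with reply_to in {5} -> c29 (id 6, d 1), c19 (id 7, d 1), c35 (id 9, d 1), c17 (id 13, d 1).
Iteration 2: d < 1 fails for all current rows; recursion stops.

c17, c19, c26, c29, c35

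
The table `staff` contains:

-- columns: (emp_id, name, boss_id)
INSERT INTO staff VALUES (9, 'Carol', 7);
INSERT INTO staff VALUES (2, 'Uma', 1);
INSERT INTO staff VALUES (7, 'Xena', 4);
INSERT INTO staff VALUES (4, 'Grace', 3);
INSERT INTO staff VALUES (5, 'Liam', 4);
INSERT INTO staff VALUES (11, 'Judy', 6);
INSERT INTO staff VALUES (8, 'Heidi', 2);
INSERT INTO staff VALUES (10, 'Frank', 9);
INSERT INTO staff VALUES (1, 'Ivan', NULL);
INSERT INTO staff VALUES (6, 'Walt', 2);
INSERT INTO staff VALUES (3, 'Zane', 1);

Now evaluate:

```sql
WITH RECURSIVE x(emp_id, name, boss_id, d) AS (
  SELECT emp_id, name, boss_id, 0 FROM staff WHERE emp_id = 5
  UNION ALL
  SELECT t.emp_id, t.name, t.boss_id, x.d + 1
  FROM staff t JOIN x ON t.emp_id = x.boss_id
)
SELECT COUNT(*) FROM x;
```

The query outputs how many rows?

4

Base: emp_id=5 (Liam), boss_id=4, d 0.
Iteration 1: join on emp_id=4 -> Grace (id 4, boss_id=3, d 1).
Iteration 2: join on emp_id=3 -> Zane (id 3, boss_id=1, d 2).
Iteration 3: join on emp_id=1 -> Ivan (id 1, boss_id=NULL, d 3).
Iteration 4: boss_id is NULL; no match; recursion stops.
Total rows emitted: 4.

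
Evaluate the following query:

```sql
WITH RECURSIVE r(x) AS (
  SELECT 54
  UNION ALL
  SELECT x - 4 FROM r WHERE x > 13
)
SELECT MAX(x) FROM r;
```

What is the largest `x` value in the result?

Base: x=54.
Iteration 1: 54 > 13 holds -> x = 54 - 4 = 50.
Iteration 2: 50 > 13 holds -> x = 50 - 4 = 46.
Iteration 3: 46 > 13 holds -> x = 46 - 4 = 42.
Iteration 4: 42 > 13 holds -> x = 42 - 4 = 38.
Iteration 5: 38 > 13 holds -> x = 38 - 4 = 34.
Iteration 6: 34 > 13 holds -> x = 34 - 4 = 30.
Iteration 7: 30 > 13 holds -> x = 30 - 4 = 26.
Iteration 8: 26 > 13 holds -> x = 26 - 4 = 22.
Iteration 9: 22 > 13 holds -> x = 22 - 4 = 18.
Iteration 10: 18 > 13 holds -> x = 18 - 4 = 14.
Iteration 11: 14 > 13 holds -> x = 14 - 4 = 10.
Iteration 12: 10 > 13 fails; recursion stops.
x values: 54, 50, 46, 42, 38, 34, 30, 26, 22, 18, 14, 10; the maximum is 54.

54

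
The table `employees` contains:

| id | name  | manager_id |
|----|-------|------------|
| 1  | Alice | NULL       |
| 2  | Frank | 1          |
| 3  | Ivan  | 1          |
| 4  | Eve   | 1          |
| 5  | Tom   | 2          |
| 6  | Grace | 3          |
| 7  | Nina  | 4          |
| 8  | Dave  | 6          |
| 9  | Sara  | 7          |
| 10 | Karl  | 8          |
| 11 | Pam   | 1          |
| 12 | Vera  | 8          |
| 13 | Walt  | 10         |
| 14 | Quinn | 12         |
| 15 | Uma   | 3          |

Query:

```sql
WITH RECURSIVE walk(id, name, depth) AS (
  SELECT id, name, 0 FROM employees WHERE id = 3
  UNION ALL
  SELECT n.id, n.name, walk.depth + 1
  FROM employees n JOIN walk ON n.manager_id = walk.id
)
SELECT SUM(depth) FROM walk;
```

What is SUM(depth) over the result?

18

Base: id=3 (Ivan) at depth 0.
Iteration 1: rows with manager_id in {3} -> Grace (id 6, depth 1), Uma (id 15, depth 1).
Iteration 2: rows with manager_id in {6,15} -> Dave (id 8, depth 2).
Iteration 3: rows with manager_id in {8} -> Karl (id 10, depth 3), Vera (id 12, depth 3).
Iteration 4: rows with manager_id in {10,12} -> Walt (id 13, depth 4), Quinn (id 14, depth 4).
Iteration 5: no rows with manager_id in {13,14}; recursion stops.
SUM(depth) = 0 + 1 + 1 + 2 + 3 + 3 + 4 + 4 = 18.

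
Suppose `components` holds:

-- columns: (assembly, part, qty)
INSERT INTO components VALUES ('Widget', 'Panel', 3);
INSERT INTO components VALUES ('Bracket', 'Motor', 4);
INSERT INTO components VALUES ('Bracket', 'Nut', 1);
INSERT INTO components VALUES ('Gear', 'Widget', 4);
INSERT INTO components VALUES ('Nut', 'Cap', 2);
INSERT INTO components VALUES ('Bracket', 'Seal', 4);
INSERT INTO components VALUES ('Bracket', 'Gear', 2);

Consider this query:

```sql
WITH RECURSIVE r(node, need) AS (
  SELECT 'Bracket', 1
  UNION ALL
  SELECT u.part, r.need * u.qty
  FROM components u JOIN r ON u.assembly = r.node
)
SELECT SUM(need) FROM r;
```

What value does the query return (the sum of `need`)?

46

Base: (Bracket, need=1).
Iteration 1: components of {Bracket} -> Gear = 1*2 = 2, Motor = 1*4 = 4, Nut = 1*1 = 1, Seal = 1*4 = 4.
Iteration 2: components of {Gear,Motor,Nut,Seal} -> Cap = 1*2 = 2, Widget = 2*4 = 8.
Iteration 3: components of {Cap,Widget} -> Panel = 8*3 = 24.
Iteration 4: no further components; recursion stops.
SUM(need) = 1 + 4 + 4 + 2 + 1 + 8 + 2 + 24 = 46.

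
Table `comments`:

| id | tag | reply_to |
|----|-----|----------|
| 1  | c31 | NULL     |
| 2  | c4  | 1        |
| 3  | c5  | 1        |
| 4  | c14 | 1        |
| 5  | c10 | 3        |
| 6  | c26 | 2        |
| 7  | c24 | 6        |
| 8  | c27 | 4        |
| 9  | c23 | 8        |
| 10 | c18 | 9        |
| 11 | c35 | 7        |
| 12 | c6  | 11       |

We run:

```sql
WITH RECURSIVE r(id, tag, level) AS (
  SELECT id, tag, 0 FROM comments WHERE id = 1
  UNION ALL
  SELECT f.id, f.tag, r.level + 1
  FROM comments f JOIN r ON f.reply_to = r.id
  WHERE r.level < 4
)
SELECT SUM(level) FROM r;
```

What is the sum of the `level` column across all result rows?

Base: id=1 (c31) at level 0.
Iteration 1: rows with reply_to in {1} -> c4 (id 2, level 1), c5 (id 3, level 1), c14 (id 4, level 1).
Iteration 2: rows with reply_to in {2,3,4} -> c10 (id 5, level 2), c26 (id 6, level 2), c27 (id 8, level 2).
Iteration 3: rows with reply_to in {5,6,8} -> c24 (id 7, level 3), c23 (id 9, level 3).
Iteration 4: rows with reply_to in {7,9} -> c18 (id 10, level 4), c35 (id 11, level 4).
Iteration 5: level < 4 fails for all current rows; recursion stops.
SUM(level) = 0 + 1 + 1 + 1 + 2 + 2 + 2 + 3 + 3 + 4 + 4 = 23.

23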